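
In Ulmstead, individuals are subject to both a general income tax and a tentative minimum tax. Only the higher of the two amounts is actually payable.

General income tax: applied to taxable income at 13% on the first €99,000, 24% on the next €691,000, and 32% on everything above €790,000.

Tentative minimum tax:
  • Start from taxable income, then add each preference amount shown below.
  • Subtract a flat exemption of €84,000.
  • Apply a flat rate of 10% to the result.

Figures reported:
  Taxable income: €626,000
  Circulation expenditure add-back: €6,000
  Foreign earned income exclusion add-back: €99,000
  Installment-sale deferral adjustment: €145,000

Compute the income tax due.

€139,350

Tentative minimum tax:
  Adjusted income: €626,000 + €6,000 + €99,000 + €145,000 = €876,000
  Less exemption €84,000 → base €792,000
  €792,000 × 10% = €79,200

General income tax:
  €99,000 × 13% = €12,870
  €527,000 × 24% = €126,480
  → €139,350

€139,350 > €79,200, so the general income tax governs.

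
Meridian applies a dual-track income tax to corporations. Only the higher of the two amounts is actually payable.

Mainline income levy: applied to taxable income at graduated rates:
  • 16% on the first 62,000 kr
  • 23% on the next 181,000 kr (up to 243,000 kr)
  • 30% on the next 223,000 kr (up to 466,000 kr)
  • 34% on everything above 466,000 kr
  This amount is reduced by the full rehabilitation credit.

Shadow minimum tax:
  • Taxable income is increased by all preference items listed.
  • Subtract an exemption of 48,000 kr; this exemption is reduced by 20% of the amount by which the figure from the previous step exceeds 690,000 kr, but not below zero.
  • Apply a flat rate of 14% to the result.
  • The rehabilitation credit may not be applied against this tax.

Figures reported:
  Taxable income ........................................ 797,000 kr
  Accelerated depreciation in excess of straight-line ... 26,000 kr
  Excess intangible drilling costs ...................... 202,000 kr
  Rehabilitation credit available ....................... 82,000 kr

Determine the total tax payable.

148,990 kr

Mainline income levy:
  62,000 kr × 16% = 9,920 kr
  181,000 kr × 23% = 41,630 kr
  223,000 kr × 30% = 66,900 kr
  331,000 kr × 34% = 112,540 kr
  → 230,990 kr
  Less rehabilitation credit 82,000 kr → 148,990 kr

Shadow minimum tax:
  Adjusted income: 797,000 kr + 26,000 kr + 202,000 kr = 1,025,000 kr
  Exemption: 20% × (1,025,000 kr − 690,000 kr) = 67,000 kr ≥ 48,000 kr, so the exemption is fully phased out
  Base: 1,025,000 kr − 0 kr = 1,025,000 kr
  1,025,000 kr × 14% = 143,500 kr

148,990 kr > 143,500 kr, so the mainline income levy governs.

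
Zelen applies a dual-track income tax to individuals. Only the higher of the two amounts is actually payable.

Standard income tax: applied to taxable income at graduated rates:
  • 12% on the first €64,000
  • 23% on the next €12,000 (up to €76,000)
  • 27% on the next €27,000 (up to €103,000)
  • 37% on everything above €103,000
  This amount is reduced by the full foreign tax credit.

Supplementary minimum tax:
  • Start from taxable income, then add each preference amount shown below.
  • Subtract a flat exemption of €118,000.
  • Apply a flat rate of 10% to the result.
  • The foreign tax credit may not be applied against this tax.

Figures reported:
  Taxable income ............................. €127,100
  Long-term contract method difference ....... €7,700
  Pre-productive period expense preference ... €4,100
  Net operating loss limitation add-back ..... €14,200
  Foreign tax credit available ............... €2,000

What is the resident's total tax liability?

€24,647

Standard income tax:
  €64,000 × 12% = €7,680
  €12,000 × 23% = €2,760
  €27,000 × 27% = €7,290
  €24,100 × 37% = €8,917
  → €26,647
  Less foreign tax credit €2,000 → €24,647

Supplementary minimum tax:
  Adjusted income: €127,100 + €7,700 + €4,100 + €14,200 = €153,100
  Less exemption €118,000 → base €35,100
  €35,100 × 10% = €3,510

€24,647 > €3,510, so the standard income tax governs.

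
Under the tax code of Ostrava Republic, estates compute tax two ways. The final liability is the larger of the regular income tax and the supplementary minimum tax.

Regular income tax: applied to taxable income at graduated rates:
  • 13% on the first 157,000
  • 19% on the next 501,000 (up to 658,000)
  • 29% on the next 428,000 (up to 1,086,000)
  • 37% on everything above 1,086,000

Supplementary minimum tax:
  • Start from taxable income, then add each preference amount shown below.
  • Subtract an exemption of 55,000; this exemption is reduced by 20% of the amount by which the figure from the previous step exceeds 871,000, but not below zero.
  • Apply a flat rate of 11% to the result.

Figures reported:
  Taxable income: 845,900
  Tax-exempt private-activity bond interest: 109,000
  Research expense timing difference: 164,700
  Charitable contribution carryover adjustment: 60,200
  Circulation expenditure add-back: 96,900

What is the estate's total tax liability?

170,091

Regular income tax:
  157,000 × 13% = 20,410
  501,000 × 19% = 95,190
  187,900 × 29% = 54,491
  → 170,091

Supplementary minimum tax:
  Adjusted income: 845,900 + 109,000 + 164,700 + 60,200 + 96,900 = 1,276,700
  Exemption: 20% × (1,276,700 − 871,000) = 81,140 ≥ 55,000, so the exemption is fully phased out
  Base: 1,276,700 − 0 = 1,276,700
  1,276,700 × 11% = 140,437

170,091 > 140,437, so the regular income tax governs.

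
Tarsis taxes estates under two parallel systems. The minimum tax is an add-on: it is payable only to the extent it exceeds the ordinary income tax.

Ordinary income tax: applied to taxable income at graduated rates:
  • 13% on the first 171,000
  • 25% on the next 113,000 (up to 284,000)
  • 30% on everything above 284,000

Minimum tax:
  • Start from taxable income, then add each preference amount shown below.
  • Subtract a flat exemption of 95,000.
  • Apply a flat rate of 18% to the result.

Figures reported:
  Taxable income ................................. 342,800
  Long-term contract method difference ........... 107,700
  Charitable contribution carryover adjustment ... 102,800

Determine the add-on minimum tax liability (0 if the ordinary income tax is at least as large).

14,374

Minimum tax:
  Adjusted income: 342,800 + 107,700 + 102,800 = 553,300
  Less exemption 95,000 → base 458,300
  458,300 × 18% = 82,494

Ordinary income tax:
  171,000 × 13% = 22,230
  113,000 × 25% = 28,250
  58,800 × 30% = 17,640
  → 68,120

Excess of minimum tax over ordinary income tax: 82,494 − 68,120 = 14,374.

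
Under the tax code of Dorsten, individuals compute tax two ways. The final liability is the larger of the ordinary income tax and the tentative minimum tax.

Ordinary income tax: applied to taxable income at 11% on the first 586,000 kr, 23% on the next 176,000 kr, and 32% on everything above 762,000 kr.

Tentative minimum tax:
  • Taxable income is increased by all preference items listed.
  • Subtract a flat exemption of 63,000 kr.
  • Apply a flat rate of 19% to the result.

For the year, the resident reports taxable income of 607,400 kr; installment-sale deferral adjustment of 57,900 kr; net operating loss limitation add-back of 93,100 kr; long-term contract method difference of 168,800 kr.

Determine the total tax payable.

164,198 kr

Tentative minimum tax:
  Adjusted income: 607,400 kr + 57,900 kr + 93,100 kr + 168,800 kr = 927,200 kr
  Less exemption 63,000 kr → base 864,200 kr
  864,200 kr × 19% = 164,198 kr

Ordinary income tax:
  586,000 kr × 11% = 64,460 kr
  21,400 kr × 23% = 4,922 kr
  → 69,382 kr

164,198 kr > 69,382 kr, so the tentative minimum tax is the binding amount.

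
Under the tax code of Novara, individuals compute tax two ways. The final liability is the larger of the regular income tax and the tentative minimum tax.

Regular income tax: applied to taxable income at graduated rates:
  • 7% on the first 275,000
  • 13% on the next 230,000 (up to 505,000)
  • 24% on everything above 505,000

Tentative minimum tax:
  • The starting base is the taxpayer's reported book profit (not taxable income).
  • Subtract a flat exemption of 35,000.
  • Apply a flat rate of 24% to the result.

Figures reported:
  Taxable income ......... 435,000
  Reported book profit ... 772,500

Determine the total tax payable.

Regular income tax:
  275,000 × 7% = 19,250
  160,000 × 13% = 20,800
  → 40,050

Tentative minimum tax:
  Base (reported book profit): 772,500
  Less exemption 35,000 → base 737,500
  737,500 × 24% = 177,000

177,000 > 40,050, so the tentative minimum tax is the binding amount.

177,000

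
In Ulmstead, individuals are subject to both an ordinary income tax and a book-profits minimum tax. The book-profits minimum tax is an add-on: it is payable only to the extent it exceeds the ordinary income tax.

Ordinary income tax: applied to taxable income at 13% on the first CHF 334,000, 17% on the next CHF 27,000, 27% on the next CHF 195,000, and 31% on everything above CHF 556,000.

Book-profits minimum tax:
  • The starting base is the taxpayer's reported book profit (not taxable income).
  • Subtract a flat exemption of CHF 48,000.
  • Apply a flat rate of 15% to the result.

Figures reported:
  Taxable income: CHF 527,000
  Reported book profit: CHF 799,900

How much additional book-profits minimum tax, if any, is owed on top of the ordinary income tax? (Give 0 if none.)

CHF 19,955

Ordinary income tax:
  CHF 334,000 × 13% = CHF 43,420
  CHF 27,000 × 17% = CHF 4,590
  CHF 166,000 × 27% = CHF 44,820
  → CHF 92,830

Book-profits minimum tax:
  Base (reported book profit): CHF 799,900
  Less exemption CHF 48,000 → base CHF 751,900
  CHF 751,900 × 15% = CHF 112,785

Excess of book-profits minimum tax over ordinary income tax: CHF 112,785 − CHF 92,830 = CHF 19,955.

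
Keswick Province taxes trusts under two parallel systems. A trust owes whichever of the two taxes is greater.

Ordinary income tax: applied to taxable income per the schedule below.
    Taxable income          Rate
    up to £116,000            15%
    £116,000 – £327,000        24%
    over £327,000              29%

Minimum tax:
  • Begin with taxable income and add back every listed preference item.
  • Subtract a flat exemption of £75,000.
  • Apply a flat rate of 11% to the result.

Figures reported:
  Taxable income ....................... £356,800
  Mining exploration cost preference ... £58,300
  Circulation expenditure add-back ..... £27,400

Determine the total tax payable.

Ordinary income tax:
  £116,000 × 15% = £17,400
  £211,000 × 24% = £50,640
  £29,800 × 29% = £8,642
  → £76,682

Minimum tax:
  Adjusted income: £356,800 + £58,300 + £27,400 = £442,500
  Less exemption £75,000 → base £367,500
  £367,500 × 11% = £40,425

£76,682 > £40,425, so the ordinary income tax governs.

£76,682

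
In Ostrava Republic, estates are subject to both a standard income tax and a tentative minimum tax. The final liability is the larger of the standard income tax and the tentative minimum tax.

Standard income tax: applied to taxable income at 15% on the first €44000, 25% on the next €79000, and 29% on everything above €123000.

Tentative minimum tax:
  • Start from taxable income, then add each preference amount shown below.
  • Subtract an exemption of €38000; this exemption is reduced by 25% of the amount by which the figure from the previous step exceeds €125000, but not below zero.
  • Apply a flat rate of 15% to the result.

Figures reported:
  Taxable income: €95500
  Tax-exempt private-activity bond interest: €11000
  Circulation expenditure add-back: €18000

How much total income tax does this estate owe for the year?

€19475

Tentative minimum tax:
  Adjusted income: €95500 + €11000 + €18000 = €124500
  Exemption: €124500 ≤ €125000, so full €38000 applies
  Base: €124500 − €38000 = €86500
  €86500 × 15% = €12975

Standard income tax:
  €44000 × 15% = €6600
  €51500 × 25% = €12875
  → €19475

€19475 > €12975, so the standard income tax governs.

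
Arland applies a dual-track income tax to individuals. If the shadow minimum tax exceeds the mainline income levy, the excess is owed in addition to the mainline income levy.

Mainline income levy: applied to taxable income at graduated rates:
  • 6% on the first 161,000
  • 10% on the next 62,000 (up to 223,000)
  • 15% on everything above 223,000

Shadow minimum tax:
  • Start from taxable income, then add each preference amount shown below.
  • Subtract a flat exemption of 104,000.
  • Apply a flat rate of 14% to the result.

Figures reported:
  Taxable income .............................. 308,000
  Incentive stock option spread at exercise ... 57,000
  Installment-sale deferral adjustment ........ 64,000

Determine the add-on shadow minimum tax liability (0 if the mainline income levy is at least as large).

Mainline income levy:
  161,000 × 6% = 9,660
  62,000 × 10% = 6,200
  85,000 × 15% = 12,750
  → 28,610

Shadow minimum tax:
  Adjusted income: 308,000 + 57,000 + 64,000 = 429,000
  Less exemption 104,000 → base 325,000
  325,000 × 14% = 45,500

Excess of shadow minimum tax over mainline income levy: 45,500 − 28,610 = 16,890.

16,890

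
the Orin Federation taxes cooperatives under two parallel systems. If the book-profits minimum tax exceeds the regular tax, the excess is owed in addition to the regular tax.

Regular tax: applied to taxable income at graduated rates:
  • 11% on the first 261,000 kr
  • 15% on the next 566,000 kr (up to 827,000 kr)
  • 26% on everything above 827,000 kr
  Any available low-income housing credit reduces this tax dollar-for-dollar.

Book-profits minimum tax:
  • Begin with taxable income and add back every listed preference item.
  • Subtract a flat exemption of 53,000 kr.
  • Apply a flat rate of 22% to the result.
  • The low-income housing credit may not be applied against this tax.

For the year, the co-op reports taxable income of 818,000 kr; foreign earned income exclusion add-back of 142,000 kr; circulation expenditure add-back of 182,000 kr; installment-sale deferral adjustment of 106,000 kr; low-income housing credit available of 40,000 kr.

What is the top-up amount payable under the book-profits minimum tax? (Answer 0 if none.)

190,640 kr

Regular tax:
  261,000 kr × 11% = 28,710 kr
  557,000 kr × 15% = 83,550 kr
  → 112,260 kr
  Less low-income housing credit 40,000 kr → 72,260 kr

Book-profits minimum tax:
  Adjusted income: 818,000 kr + 142,000 kr + 182,000 kr + 106,000 kr = 1,248,000 kr
  Less exemption 53,000 kr → base 1,195,000 kr
  1,195,000 kr × 22% = 262,900 kr

Excess of book-profits minimum tax over regular tax: 262,900 kr − 72,260 kr = 190,640 kr.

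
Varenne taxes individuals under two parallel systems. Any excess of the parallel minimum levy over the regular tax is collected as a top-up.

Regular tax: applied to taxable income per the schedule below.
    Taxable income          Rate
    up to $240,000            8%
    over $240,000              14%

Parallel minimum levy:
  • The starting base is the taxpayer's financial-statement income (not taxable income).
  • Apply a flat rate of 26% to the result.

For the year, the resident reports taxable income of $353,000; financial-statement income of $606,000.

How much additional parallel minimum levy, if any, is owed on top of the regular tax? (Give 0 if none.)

Regular tax:
  $240,000 × 8% = $19,200
  $113,000 × 14% = $15,820
  → $35,020

Parallel minimum levy:
  Base (financial-statement income): $606,000
  $606,000 × 26% = $157,560

Excess of parallel minimum levy over regular tax: $157,560 − $35,020 = $122,540.

$122,540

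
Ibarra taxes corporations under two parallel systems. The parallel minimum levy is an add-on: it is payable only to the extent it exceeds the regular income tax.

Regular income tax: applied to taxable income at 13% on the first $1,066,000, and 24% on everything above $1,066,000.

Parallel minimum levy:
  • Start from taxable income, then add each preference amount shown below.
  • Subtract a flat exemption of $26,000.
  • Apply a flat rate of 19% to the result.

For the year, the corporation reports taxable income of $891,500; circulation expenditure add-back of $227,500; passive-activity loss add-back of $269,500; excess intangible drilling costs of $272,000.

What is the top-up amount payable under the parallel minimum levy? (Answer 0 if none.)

Parallel minimum levy:
  Adjusted income: $891,500 + $227,500 + $269,500 + $272,000 = $1,660,500
  Less exemption $26,000 → base $1,634,500
  $1,634,500 × 19% = $310,555

Regular income tax:
  $891,500 × 13% = $115,895

Excess of parallel minimum levy over regular income tax: $310,555 − $115,895 = $194,660.

$194,660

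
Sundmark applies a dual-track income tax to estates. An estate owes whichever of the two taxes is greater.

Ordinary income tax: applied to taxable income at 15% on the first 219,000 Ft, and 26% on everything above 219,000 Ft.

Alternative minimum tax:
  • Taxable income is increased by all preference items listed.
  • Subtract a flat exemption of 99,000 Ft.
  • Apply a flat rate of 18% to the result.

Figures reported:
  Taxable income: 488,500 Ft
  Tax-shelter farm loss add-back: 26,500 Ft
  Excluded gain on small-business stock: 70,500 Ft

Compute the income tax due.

102,920 Ft

Ordinary income tax:
  219,000 Ft × 15% = 32,850 Ft
  269,500 Ft × 26% = 70,070 Ft
  → 102,920 Ft

Alternative minimum tax:
  Adjusted income: 488,500 Ft + 26,500 Ft + 70,500 Ft = 585,500 Ft
  Less exemption 99,000 Ft → base 486,500 Ft
  486,500 Ft × 18% = 87,570 Ft

102,920 Ft > 87,570 Ft, so the ordinary income tax governs.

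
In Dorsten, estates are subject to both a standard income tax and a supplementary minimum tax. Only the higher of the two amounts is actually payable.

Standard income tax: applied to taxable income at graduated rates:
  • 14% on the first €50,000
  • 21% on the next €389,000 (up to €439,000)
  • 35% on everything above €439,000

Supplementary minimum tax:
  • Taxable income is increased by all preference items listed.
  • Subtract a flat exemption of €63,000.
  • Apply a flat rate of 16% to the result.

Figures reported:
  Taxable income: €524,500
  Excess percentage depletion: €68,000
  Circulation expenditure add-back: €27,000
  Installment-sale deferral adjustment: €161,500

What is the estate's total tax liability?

Standard income tax:
  €50,000 × 14% = €7,000
  €389,000 × 21% = €81,690
  €85,500 × 35% = €29,925
  → €118,615

Supplementary minimum tax:
  Adjusted income: €524,500 + €68,000 + €27,000 + €161,500 = €781,000
  Less exemption €63,000 → base €718,000
  €718,000 × 16% = €114,880

€118,615 > €114,880, so the standard income tax governs.

€118,615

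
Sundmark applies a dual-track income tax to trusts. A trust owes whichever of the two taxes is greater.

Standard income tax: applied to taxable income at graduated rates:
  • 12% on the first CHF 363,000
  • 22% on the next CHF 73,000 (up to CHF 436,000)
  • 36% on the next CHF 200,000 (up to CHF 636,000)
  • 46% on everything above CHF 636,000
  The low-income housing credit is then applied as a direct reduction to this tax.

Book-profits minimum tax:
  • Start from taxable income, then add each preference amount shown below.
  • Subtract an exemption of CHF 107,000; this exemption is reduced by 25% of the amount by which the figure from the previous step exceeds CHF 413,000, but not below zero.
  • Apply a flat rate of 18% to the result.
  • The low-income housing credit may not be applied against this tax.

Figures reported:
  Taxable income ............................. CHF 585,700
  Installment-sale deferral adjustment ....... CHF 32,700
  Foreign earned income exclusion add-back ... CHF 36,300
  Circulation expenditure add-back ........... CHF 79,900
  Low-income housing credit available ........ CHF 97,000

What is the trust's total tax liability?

CHF 127,440

Book-profits minimum tax:
  Adjusted income: CHF 585,700 + CHF 32,700 + CHF 36,300 + CHF 79,900 = CHF 734,600
  Exemption: CHF 107,000 − 25% × (CHF 734,600 − CHF 413,000) = CHF 107,000 − CHF 80,400 = CHF 26,600
  Base: CHF 734,600 − CHF 26,600 = CHF 708,000
  CHF 708,000 × 18% = CHF 127,440

Standard income tax:
  CHF 363,000 × 12% = CHF 43,560
  CHF 73,000 × 22% = CHF 16,060
  CHF 149,700 × 36% = CHF 53,892
  → CHF 113,512
  Less low-income housing credit CHF 97,000 → CHF 16,512

CHF 127,440 > CHF 16,512, so the book-profits minimum tax is the binding amount.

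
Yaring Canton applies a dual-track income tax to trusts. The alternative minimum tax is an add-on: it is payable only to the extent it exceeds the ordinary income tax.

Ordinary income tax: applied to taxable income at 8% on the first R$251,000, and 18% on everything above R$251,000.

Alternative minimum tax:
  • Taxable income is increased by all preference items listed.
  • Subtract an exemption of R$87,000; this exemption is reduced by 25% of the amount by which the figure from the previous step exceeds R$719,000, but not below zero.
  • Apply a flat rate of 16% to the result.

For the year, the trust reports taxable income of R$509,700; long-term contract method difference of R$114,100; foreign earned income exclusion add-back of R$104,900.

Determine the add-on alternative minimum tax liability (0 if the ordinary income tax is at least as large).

Ordinary income tax:
  R$251,000 × 8% = R$20,080
  R$258,700 × 18% = R$46,566
  → R$66,646

Alternative minimum tax:
  Adjusted income: R$509,700 + R$114,100 + R$104,900 = R$728,700
  Exemption: R$87,000 − 25% × (R$728,700 − R$719,000) = R$87,000 − R$2,425 = R$84,575
  Base: R$728,700 − R$84,575 = R$644,125
  R$644,125 × 16% = R$103,060

Excess of alternative minimum tax over ordinary income tax: R$103,060 − R$66,646 = R$36,414.

R$36,414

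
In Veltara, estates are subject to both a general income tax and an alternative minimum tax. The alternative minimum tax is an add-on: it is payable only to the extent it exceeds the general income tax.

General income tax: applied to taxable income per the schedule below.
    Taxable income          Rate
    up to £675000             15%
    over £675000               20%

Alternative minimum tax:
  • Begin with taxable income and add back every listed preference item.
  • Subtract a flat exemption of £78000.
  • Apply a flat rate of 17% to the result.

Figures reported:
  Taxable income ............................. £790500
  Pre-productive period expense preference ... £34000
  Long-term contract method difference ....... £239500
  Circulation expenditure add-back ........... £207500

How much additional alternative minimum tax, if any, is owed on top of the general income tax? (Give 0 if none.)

General income tax:
  £675000 × 15% = £101250
  £115500 × 20% = £23100
  → £124350

Alternative minimum tax:
  Adjusted income: £790500 + £34000 + £239500 + £207500 = £1271500
  Less exemption £78000 → base £1193500
  £1193500 × 17% = £202895

Excess of alternative minimum tax over general income tax: £202895 − £124350 = £78545.

£78545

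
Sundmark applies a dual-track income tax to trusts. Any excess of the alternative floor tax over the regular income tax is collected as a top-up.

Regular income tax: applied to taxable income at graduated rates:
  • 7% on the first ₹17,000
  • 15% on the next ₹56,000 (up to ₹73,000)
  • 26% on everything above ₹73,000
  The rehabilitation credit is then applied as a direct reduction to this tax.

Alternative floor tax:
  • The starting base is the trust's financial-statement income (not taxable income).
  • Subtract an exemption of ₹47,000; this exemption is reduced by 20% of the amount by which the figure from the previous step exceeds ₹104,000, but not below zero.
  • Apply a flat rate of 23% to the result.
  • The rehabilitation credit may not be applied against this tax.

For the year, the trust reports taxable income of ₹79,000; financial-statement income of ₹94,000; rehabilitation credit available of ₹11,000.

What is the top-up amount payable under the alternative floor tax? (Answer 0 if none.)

₹10,660

Regular income tax:
  ₹17,000 × 7% = ₹1,190
  ₹56,000 × 15% = ₹8,400
  ₹6,000 × 26% = ₹1,560
  → ₹11,150
  Less rehabilitation credit ₹11,000 → ₹150

Alternative floor tax:
  Base (financial-statement income): ₹94,000
  Exemption: ₹94,000 ≤ ₹104,000, so full ₹47,000 applies
  Base: ₹94,000 − ₹47,000 = ₹47,000
  ₹47,000 × 23% = ₹10,810

Excess of alternative floor tax over regular income tax: ₹10,810 − ₹150 = ₹10,660.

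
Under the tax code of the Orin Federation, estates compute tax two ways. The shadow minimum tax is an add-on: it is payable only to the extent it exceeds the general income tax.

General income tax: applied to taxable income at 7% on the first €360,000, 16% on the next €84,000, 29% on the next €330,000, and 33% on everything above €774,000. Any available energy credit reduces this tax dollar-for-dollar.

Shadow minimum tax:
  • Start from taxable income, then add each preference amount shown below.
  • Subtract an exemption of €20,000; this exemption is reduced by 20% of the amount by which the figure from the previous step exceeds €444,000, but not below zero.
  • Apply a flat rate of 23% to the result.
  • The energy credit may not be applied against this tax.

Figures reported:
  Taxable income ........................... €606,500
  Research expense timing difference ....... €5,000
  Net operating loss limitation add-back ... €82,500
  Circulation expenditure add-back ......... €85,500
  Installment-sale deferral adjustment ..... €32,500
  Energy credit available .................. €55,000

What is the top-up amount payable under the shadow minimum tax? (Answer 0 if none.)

€155,995

General income tax:
  €360,000 × 7% = €25,200
  €84,000 × 16% = €13,440
  €162,500 × 29% = €47,125
  → €85,765
  Less energy credit €55,000 → €30,765

Shadow minimum tax:
  Adjusted income: €606,500 + €5,000 + €82,500 + €85,500 + €32,500 = €812,000
  Exemption: 20% × (€812,000 − €444,000) = €73,600 ≥ €20,000, so the exemption is fully phased out
  Base: €812,000 − €0 = €812,000
  €812,000 × 23% = €186,760

Excess of shadow minimum tax over general income tax: €186,760 − €30,765 = €155,995.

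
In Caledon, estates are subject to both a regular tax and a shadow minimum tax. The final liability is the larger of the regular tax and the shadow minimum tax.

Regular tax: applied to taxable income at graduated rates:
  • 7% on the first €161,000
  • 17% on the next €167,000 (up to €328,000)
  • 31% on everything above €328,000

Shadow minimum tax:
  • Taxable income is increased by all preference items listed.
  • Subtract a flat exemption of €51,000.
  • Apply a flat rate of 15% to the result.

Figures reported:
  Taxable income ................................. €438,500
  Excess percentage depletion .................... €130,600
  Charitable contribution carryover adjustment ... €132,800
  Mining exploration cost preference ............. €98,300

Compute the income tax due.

Regular tax:
  €161,000 × 7% = €11,270
  €167,000 × 17% = €28,390
  €110,500 × 31% = €34,255
  → €73,915

Shadow minimum tax:
  Adjusted income: €438,500 + €130,600 + €132,800 + €98,300 = €800,200
  Less exemption €51,000 → base €749,200
  €749,200 × 15% = €112,380

€112,380 > €73,915, so the shadow minimum tax is the binding amount.

€112,380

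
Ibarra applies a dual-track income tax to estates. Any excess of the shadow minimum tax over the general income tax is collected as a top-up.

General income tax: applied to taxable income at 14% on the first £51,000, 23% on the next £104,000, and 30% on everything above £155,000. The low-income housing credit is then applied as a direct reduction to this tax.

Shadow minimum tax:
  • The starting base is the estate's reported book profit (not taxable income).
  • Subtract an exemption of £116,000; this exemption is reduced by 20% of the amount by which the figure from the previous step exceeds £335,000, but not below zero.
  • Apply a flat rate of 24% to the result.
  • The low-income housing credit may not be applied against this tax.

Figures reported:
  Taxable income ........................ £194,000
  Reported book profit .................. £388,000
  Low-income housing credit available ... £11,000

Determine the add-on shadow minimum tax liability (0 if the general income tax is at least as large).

Shadow minimum tax:
  Base (reported book profit): £388,000
  Exemption: £116,000 − 20% × (£388,000 − £335,000) = £116,000 − £10,600 = £105,400
  Base: £388,000 − £105,400 = £282,600
  £282,600 × 24% = £67,824

General income tax:
  £51,000 × 14% = £7,140
  £104,000 × 23% = £23,920
  £39,000 × 30% = £11,700
  → £42,760
  Less low-income housing credit £11,000 → £31,760

Excess of shadow minimum tax over general income tax: £67,824 − £31,760 = £36,064.

£36,064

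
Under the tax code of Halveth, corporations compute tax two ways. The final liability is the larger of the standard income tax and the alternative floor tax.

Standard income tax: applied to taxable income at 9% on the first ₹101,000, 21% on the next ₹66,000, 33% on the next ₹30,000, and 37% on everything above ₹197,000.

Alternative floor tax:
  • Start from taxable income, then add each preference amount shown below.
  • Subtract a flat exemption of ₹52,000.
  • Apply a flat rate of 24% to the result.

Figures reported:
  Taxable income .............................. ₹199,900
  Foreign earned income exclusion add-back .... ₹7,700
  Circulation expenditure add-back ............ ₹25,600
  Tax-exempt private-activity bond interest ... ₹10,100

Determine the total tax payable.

Alternative floor tax:
  Adjusted income: ₹199,900 + ₹7,700 + ₹25,600 + ₹10,100 = ₹243,300
  Less exemption ₹52,000 → base ₹191,300
  ₹191,300 × 24% = ₹45,912

Standard income tax:
  ₹101,000 × 9% = ₹9,090
  ₹66,000 × 21% = ₹13,860
  ₹30,000 × 33% = ₹9,900
  ₹2,900 × 37% = ₹1,073
  → ₹33,923

₹45,912 > ₹33,923, so the alternative floor tax is the binding amount.

₹45,912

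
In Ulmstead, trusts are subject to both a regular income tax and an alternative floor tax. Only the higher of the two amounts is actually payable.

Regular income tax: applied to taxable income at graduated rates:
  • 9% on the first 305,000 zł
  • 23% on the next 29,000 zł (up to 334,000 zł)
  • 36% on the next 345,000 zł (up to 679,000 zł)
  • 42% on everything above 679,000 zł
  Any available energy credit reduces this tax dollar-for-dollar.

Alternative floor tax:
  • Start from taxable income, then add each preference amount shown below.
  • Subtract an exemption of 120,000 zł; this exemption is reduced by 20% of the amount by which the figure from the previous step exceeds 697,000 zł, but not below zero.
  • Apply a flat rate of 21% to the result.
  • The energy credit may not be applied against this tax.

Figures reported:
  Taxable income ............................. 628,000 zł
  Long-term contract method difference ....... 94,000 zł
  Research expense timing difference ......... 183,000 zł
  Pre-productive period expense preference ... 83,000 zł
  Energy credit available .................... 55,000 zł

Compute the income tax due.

Regular income tax:
  305,000 zł × 9% = 27,450 zł
  29,000 zł × 23% = 6,670 zł
  294,000 zł × 36% = 105,840 zł
  → 139,960 zł
  Less energy credit 55,000 zł → 84,960 zł

Alternative floor tax:
  Adjusted income: 628,000 zł + 94,000 zł + 183,000 zł + 83,000 zł = 988,000 zł
  Exemption: 120,000 zł − 20% × (988,000 zł − 697,000 zł) = 120,000 zł − 58,200 zł = 61,800 zł
  Base: 988,000 zł − 61,800 zł = 926,200 zł
  926,200 zł × 21% = 194,502 zł

194,502 zł > 84,960 zł, so the alternative floor tax is the binding amount.

194,502 zł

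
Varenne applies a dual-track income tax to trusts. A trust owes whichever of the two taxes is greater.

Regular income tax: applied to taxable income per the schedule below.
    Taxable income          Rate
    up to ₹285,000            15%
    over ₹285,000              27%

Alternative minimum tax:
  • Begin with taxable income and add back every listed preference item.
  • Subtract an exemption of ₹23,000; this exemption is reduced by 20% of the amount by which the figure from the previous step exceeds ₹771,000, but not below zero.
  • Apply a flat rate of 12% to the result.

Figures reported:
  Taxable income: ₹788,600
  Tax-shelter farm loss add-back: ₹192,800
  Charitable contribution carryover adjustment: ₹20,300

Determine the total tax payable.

Regular income tax:
  ₹285,000 × 15% = ₹42,750
  ₹503,600 × 27% = ₹135,972
  → ₹178,722

Alternative minimum tax:
  Adjusted income: ₹788,600 + ₹192,800 + ₹20,300 = ₹1,001,700
  Exemption: 20% × (₹1,001,700 − ₹771,000) = ₹46,140 ≥ ₹23,000, so the exemption is fully phased out
  Base: ₹1,001,700 − ₹0 = ₹1,001,700
  ₹1,001,700 × 12% = ₹120,204

₹178,722 > ₹120,204, so the regular income tax governs.

₹178,722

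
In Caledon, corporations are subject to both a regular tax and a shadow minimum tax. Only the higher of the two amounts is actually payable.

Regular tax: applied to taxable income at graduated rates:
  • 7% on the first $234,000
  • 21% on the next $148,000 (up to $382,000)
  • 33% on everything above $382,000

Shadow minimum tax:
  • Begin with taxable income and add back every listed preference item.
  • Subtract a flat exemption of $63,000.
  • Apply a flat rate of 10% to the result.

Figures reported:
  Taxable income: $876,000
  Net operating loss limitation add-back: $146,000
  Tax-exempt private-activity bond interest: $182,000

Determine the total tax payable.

Regular tax:
  $234,000 × 7% = $16,380
  $148,000 × 21% = $31,080
  $494,000 × 33% = $163,020
  → $210,480

Shadow minimum tax:
  Adjusted income: $876,000 + $146,000 + $182,000 = $1,204,000
  Less exemption $63,000 → base $1,141,000
  $1,141,000 × 10% = $114,100

$210,480 > $114,100, so the regular tax governs.

$210,480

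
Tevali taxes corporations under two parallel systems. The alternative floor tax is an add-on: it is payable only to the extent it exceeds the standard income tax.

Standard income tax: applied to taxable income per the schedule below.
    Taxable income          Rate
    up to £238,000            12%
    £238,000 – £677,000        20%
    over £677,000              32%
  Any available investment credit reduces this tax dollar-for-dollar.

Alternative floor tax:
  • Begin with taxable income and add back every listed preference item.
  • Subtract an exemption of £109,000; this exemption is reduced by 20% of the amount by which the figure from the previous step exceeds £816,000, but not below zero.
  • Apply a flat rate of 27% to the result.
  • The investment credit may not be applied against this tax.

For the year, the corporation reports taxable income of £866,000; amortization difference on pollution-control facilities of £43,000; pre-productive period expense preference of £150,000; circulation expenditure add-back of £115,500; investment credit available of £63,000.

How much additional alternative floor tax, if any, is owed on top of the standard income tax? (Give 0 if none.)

£193,204

Alternative floor tax:
  Adjusted income: £866,000 + £43,000 + £150,000 + £115,500 = £1,174,500
  Exemption: £109,000 − 20% × (£1,174,500 − £816,000) = £109,000 − £71,700 = £37,300
  Base: £1,174,500 − £37,300 = £1,137,200
  £1,137,200 × 27% = £307,044

Standard income tax:
  £238,000 × 12% = £28,560
  £439,000 × 20% = £87,800
  £189,000 × 32% = £60,480
  → £176,840
  Less investment credit £63,000 → £113,840

Excess of alternative floor tax over standard income tax: £307,044 − £113,840 = £193,204.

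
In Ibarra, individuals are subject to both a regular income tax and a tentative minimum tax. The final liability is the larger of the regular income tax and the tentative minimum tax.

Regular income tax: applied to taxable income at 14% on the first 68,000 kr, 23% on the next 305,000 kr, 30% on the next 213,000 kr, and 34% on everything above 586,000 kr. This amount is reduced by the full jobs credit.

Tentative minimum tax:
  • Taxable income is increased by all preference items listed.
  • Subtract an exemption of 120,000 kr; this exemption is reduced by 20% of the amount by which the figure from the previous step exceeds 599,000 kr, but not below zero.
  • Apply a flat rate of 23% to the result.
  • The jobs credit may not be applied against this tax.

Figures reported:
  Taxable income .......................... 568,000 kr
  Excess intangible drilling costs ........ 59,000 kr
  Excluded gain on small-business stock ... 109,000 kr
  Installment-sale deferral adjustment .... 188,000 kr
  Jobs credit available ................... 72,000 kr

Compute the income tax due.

199,870 kr

Regular income tax:
  68,000 kr × 14% = 9,520 kr
  305,000 kr × 23% = 70,150 kr
  195,000 kr × 30% = 58,500 kr
  → 138,170 kr
  Less jobs credit 72,000 kr → 66,170 kr

Tentative minimum tax:
  Adjusted income: 568,000 kr + 59,000 kr + 109,000 kr + 188,000 kr = 924,000 kr
  Exemption: 120,000 kr − 20% × (924,000 kr − 599,000 kr) = 120,000 kr − 65,000 kr = 55,000 kr
  Base: 924,000 kr − 55,000 kr = 869,000 kr
  869,000 kr × 23% = 199,870 kr

199,870 kr > 66,170 kr, so the tentative minimum tax is the binding amount.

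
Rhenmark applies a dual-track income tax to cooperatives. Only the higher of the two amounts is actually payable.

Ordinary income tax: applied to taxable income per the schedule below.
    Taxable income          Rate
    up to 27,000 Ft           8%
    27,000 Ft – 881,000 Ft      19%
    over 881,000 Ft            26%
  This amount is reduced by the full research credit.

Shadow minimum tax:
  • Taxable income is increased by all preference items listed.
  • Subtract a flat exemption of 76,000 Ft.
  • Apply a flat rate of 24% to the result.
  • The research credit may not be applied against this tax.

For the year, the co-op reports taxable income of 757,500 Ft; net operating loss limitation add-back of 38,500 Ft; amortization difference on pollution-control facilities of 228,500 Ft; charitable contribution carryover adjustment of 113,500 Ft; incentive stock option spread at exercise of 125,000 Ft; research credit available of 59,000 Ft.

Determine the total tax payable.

Ordinary income tax:
  27,000 Ft × 8% = 2,160 Ft
  730,500 Ft × 19% = 138,795 Ft
  → 140,955 Ft
  Less research credit 59,000 Ft → 81,955 Ft

Shadow minimum tax:
  Adjusted income: 757,500 Ft + 38,500 Ft + 228,500 Ft + 113,500 Ft + 125,000 Ft = 1,263,000 Ft
  Less exemption 76,000 Ft → base 1,187,000 Ft
  1,187,000 Ft × 24% = 284,880 Ft

284,880 Ft > 81,955 Ft, so the shadow minimum tax is the binding amount.

284,880 Ft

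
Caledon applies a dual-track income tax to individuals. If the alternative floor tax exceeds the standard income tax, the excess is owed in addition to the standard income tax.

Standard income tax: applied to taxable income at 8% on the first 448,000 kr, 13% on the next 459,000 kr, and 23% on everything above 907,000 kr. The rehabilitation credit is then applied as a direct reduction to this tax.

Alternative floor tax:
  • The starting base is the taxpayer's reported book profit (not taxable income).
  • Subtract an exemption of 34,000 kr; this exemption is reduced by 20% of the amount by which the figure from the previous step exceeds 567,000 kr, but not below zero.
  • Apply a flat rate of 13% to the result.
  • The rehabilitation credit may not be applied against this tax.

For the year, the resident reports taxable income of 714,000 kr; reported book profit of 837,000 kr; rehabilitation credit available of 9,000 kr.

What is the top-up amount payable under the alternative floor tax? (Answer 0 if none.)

47,390 kr

Alternative floor tax:
  Base (reported book profit): 837,000 kr
  Exemption: 20% × (837,000 kr − 567,000 kr) = 54,000 kr ≥ 34,000 kr, so the exemption is fully phased out
  Base: 837,000 kr − 0 kr = 837,000 kr
  837,000 kr × 13% = 108,810 kr

Standard income tax:
  448,000 kr × 8% = 35,840 kr
  266,000 kr × 13% = 34,580 kr
  → 70,420 kr
  Less rehabilitation credit 9,000 kr → 61,420 kr

Excess of alternative floor tax over standard income tax: 108,810 kr − 61,420 kr = 47,390 kr.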